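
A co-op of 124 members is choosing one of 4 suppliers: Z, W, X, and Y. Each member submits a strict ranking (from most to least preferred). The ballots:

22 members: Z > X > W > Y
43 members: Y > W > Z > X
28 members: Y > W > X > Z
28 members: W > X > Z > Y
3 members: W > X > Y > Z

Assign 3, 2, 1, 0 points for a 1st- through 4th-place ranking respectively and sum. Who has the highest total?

W

Z: 22·3 + 43·1 + 28·0 + 28·1 + 3·0 = 137
W: 22·1 + 43·2 + 28·2 + 28·3 + 3·3 = 257
X: 22·2 + 43·0 + 28·1 + 28·2 + 3·2 = 134
Y: 22·0 + 43·3 + 28·3 + 28·0 + 3·1 = 216
W has the highest Borda score (257).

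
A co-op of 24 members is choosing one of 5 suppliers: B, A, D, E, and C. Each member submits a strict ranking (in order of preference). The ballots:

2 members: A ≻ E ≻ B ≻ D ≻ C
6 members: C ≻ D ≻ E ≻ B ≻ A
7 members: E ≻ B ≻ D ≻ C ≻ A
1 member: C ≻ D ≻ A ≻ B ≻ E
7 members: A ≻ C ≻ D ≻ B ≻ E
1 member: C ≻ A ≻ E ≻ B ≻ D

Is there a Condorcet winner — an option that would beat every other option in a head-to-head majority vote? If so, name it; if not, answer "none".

C vs B: 15–9 for C.
C vs A: 15–9 for C.
C vs D: 15–9 for C.
C vs E: 15–9 for C.
C beats every other option head-to-head.

C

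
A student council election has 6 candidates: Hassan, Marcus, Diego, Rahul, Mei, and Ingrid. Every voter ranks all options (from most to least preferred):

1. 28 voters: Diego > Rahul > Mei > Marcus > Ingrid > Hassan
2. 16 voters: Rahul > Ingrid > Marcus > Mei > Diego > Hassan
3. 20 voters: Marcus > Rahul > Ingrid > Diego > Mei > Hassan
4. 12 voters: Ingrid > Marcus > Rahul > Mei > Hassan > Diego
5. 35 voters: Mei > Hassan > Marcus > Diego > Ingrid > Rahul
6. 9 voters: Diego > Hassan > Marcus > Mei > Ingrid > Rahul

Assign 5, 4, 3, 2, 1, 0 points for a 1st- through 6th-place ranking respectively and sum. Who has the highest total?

Hassan: 28·0 + 16·0 + 20·0 + 12·1 + 35·4 + 9·4 = 188
Marcus: 28·2 + 16·3 + 20·5 + 12·4 + 35·3 + 9·3 = 384
Diego: 28·5 + 16·1 + 20·2 + 12·0 + 35·2 + 9·5 = 311
Rahul: 28·4 + 16·5 + 20·4 + 12·3 + 35·0 + 9·0 = 308
Mei: 28·3 + 16·2 + 20·1 + 12·2 + 35·5 + 9·2 = 353
Ingrid: 28·1 + 16·4 + 20·3 + 12·5 + 35·1 + 9·1 = 256
Marcus has the highest Borda score (384).

Marcus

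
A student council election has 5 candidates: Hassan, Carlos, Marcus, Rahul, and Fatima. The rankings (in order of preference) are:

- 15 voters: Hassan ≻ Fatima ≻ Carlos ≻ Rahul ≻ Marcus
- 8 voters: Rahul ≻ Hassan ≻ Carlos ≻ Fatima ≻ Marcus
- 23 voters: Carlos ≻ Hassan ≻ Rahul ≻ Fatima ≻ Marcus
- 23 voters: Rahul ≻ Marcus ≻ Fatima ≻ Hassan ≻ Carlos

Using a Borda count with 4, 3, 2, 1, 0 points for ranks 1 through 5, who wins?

Hassan: 15·4 + 8·3 + 23·3 + 23·1 = 176
Carlos: 15·2 + 8·2 + 23·4 + 23·0 = 138
Marcus: 15·0 + 8·0 + 23·0 + 23·3 = 69
Rahul: 15·1 + 8·4 + 23·2 + 23·4 = 185
Fatima: 15·3 + 8·1 + 23·1 + 23·2 = 122
Rahul has the highest Borda score (185).

Rahul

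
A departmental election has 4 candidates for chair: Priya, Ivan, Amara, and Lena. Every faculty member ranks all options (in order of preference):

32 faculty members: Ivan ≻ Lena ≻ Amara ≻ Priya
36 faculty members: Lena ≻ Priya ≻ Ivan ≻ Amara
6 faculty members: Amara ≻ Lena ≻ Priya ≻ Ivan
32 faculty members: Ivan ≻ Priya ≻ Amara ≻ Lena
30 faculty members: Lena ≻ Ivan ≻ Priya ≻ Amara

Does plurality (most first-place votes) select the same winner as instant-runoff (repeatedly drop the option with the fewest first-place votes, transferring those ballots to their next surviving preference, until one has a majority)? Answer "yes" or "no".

yes

Plurality — first-place votes: Priya 0, Ivan 64, Amara 6, Lena 66. Winner: Lena.
Instant-runoff — R1 Priya 0, Ivan 64, Amara 6, Lena 66 (Priya out); R2 Ivan 64, Amara 6, Lena 66 (Amara out); R3 Ivan 64, Lena 72 (Lena winner). Winner: Lena.
The two methods agree.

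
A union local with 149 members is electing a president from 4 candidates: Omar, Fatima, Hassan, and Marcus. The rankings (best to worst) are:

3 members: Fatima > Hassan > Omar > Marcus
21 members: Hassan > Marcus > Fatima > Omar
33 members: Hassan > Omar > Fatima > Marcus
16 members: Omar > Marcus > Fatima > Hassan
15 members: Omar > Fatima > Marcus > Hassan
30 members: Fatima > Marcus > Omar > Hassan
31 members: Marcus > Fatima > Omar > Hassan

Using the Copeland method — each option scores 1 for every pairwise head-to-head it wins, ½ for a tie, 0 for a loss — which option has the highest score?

Fatima

Omar: beats Hassan; loses to Fatima and Marcus → score 1.
Fatima: beats Omar, Hassan, and Marcus → score 3.
Hassan: loses to Omar, Fatima, and Marcus → score 0.
Marcus: beats Omar and Hassan; loses to Fatima → score 2.
Fatima has the best pairwise record.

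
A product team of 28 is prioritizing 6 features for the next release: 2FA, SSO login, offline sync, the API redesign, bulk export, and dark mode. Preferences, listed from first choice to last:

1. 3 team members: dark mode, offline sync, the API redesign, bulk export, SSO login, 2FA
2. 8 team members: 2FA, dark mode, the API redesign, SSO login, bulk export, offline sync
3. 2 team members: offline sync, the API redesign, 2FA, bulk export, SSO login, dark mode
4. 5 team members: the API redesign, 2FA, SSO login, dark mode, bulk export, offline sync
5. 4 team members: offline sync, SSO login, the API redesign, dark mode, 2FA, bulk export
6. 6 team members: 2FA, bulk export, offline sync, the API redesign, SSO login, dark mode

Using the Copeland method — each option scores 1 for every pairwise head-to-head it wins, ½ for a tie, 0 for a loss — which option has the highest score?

2FA

2FA: beats SSO login, offline sync, bulk export, and dark mode; ties the API redesign → score 4.5.
SSO login: beats bulk export and dark mode; loses to 2FA, offline sync, and the API redesign → score 2.
offline sync: beats SSO login and the API redesign; loses to 2FA, bulk export, and dark mode → score 2.
the API redesign: beats SSO login, bulk export, and dark mode; ties 2FA; loses to offline sync → score 3.5.
bulk export: beats offline sync; loses to 2FA, SSO login, the API redesign, and dark mode → score 1.
dark mode: beats offline sync and bulk export; loses to 2FA, SSO login, and the API redesign → score 2.
2FA has the best pairwise record.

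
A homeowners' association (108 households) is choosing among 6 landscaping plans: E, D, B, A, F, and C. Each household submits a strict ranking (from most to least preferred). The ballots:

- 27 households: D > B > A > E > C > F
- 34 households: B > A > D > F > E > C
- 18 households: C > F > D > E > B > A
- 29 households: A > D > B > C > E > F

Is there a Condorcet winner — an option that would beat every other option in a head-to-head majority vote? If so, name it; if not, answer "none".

none

Checking pairwise contests:
D beats E 108–0.
A beats D 63–45.
D beats B 74–34.
B beats A 79–29.
E beats F 56–52.
E beats C 61–47.
Every option loses at least one head-to-head, so there is no Condorcet winner.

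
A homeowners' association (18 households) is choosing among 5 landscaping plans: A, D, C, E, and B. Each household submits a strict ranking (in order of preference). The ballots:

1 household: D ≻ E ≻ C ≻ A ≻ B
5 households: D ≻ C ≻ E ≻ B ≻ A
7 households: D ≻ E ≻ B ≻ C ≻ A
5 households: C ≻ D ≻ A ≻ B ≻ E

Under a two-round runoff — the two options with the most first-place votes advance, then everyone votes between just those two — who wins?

Round 1 first-place votes: A 0, D 13, C 5, E 0, B 0.
D and C advance.
Runoff: D is preferred to C by 13 voters; C by 5.
D wins the runoff.

D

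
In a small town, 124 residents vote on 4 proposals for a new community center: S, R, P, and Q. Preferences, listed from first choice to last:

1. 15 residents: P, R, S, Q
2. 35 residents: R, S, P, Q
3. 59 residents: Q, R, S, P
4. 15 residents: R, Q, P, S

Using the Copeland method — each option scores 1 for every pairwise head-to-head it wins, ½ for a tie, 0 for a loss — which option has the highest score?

R

S: beats P; loses to R and Q → score 1.
R: beats S, P, and Q → score 3.
P: loses to S, R, and Q → score 0.
Q: beats S and P; loses to R → score 2.
R has the best pairwise record.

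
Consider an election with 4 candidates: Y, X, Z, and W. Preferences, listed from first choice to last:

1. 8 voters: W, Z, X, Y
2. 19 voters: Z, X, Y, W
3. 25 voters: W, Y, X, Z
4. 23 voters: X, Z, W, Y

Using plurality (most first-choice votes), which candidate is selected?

First-place votes: Y 0, X 23, Z 19, W 33.
W has the most first-place votes.

W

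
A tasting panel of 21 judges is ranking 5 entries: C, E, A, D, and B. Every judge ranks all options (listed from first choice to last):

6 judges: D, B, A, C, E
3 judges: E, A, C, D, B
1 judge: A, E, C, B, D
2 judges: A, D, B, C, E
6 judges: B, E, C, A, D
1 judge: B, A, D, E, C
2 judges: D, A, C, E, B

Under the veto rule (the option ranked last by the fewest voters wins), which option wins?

A

Last-place votes: C 1, E 8, A 0, D 7, B 5.
A is ranked last by the fewest voters, so A wins.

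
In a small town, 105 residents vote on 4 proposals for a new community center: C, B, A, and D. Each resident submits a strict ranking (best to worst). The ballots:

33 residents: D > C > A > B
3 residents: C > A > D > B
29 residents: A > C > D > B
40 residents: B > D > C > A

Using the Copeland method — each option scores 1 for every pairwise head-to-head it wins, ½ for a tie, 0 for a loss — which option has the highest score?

D

C: beats B and A; loses to D → score 2.
B: loses to C, A, and D → score 0.
A: beats B; loses to C and D → score 1.
D: beats C, B, and A → score 3.
D has the best pairwise record.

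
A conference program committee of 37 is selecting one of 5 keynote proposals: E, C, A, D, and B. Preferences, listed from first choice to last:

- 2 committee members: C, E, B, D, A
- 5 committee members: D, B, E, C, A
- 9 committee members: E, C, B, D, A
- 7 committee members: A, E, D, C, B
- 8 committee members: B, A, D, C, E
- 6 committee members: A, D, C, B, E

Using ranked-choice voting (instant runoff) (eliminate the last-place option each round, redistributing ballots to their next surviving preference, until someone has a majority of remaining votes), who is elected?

Round 1: E 9, C 2, A 13, D 5, B 8. Eliminate C.
Round 2: E 11, A 13, D 5, B 8. Eliminate D.
Round 3: E 11, A 13, B 13. Eliminate E.
Round 4: A 13, B 24. B has a majority.

B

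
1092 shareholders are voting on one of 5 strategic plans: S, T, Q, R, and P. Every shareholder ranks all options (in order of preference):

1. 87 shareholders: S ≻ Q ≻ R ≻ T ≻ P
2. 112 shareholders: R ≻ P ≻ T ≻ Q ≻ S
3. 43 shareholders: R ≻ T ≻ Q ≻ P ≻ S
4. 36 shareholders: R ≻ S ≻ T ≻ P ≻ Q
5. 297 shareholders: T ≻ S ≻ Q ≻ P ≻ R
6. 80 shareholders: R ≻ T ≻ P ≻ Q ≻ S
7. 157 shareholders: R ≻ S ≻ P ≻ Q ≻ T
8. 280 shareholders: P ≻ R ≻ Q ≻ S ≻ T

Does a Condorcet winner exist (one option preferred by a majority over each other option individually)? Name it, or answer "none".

none

Checking pairwise contests:
R beats S 708–384.
S beats T 560–532.
S beats Q 577–515.
P beats R 577–515.
S beats P 577–515.
Every option loses at least one head-to-head, so there is no Condorcet winner.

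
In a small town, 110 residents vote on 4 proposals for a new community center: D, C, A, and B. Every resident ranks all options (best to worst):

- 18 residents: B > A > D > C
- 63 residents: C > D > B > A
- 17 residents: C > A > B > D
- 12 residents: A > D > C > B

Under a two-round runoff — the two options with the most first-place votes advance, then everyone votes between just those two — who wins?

C

Round 1 first-place votes: D 0, C 80, A 12, B 18.
C and B advance.
Runoff: C is preferred to B by 92 voters; B by 18.
C wins the runoff.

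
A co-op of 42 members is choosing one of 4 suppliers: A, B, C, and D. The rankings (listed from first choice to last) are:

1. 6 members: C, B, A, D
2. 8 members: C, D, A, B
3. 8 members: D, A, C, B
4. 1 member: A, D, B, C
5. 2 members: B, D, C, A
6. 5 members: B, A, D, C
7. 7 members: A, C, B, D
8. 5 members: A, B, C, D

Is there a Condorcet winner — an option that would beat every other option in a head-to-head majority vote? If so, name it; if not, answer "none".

A

A vs B: 29–13 for A.
A vs C: 26–16 for A.
A vs D: 24–18 for A.
A beats every other option head-to-head.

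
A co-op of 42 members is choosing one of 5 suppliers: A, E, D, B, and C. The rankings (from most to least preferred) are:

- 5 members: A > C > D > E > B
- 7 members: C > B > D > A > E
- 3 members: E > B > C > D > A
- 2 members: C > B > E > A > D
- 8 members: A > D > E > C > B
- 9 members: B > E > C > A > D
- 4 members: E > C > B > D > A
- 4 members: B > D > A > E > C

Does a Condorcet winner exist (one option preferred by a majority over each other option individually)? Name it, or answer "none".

Checking pairwise contests:
B beats A 29–13.
A beats E 24–18.
A beats D 24–18.
C beats B 26–16.
E beats C 28–14.
Every option loses at least one head-to-head, so there is no Condorcet winner.

none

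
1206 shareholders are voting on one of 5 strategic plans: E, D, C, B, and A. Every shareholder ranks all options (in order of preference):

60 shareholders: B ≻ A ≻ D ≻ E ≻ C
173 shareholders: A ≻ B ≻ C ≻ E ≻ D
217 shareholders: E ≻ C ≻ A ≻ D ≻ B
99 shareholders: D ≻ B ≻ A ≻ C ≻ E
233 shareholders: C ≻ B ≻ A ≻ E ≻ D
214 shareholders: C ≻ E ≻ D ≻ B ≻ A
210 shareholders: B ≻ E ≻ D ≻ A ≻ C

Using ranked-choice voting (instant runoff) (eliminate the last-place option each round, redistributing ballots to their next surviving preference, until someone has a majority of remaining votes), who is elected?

Round 1: E 217, D 99, C 447, B 270, A 173. Eliminate D.
Round 2: E 217, C 447, B 369, A 173. Eliminate A.
Round 3: E 217, C 447, B 542. Eliminate E.
Round 4: C 664, B 542. C has a majority.

C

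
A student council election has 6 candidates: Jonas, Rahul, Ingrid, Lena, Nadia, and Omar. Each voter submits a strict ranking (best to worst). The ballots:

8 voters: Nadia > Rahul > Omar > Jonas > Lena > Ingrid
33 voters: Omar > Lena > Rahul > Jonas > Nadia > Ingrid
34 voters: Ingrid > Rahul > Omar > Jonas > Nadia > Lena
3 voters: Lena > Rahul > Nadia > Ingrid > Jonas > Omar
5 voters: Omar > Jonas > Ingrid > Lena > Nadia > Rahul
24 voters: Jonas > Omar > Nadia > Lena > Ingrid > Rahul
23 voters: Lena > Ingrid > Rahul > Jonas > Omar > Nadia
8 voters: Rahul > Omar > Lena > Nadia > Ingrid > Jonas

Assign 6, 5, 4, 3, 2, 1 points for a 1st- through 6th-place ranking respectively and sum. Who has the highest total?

Omar

Jonas: 8·3 + 33·3 + 34·3 + 3·2 + 5·5 + 24·6 + 23·3 + 8·1 = 477
Rahul: 8·5 + 33·4 + 34·5 + 3·5 + 5·1 + 24·1 + 23·4 + 8·6 = 526
Ingrid: 8·1 + 33·1 + 34·6 + 3·3 + 5·4 + 24·2 + 23·5 + 8·2 = 453
Lena: 8·2 + 33·5 + 34·1 + 3·6 + 5·3 + 24·3 + 23·6 + 8·4 = 490
Nadia: 8·6 + 33·2 + 34·2 + 3·4 + 5·2 + 24·4 + 23·1 + 8·3 = 347
Omar: 8·4 + 33·6 + 34·4 + 3·1 + 5·6 + 24·5 + 23·2 + 8·5 = 605
Omar has the highest Borda score (605).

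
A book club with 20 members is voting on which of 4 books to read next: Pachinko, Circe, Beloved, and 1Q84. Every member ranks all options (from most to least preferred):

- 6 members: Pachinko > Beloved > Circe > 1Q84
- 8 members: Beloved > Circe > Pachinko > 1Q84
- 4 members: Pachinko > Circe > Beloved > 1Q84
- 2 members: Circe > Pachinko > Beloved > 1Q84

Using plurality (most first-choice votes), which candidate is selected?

Pachinko

First-place votes: Pachinko 10, Circe 2, Beloved 8, 1Q84 0.
Pachinko has the most first-place votes.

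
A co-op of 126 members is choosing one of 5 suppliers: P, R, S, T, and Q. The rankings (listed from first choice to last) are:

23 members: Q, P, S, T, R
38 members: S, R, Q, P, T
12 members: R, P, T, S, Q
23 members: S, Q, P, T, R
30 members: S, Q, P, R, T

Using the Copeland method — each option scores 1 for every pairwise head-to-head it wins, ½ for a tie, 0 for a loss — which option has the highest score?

S

P: beats R and T; loses to S and Q → score 2.
R: beats T; loses to P, S, and Q → score 1.
S: beats P, R, T, and Q → score 4.
T: loses to P, R, S, and Q → score 0.
Q: beats P, R, and T; loses to S → score 3.
S has the best pairwise record.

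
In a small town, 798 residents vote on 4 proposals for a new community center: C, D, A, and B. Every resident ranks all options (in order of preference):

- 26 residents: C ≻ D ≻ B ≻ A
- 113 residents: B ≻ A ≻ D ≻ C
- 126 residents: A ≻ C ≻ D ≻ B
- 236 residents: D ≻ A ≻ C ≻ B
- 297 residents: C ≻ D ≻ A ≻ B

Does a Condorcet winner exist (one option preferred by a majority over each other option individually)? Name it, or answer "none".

none

Checking pairwise contests:
A beats C 475–323.
C beats D 449–349.
D beats A 559–239.
C beats B 685–113.
Every option loses at least one head-to-head, so there is no Condorcet winner.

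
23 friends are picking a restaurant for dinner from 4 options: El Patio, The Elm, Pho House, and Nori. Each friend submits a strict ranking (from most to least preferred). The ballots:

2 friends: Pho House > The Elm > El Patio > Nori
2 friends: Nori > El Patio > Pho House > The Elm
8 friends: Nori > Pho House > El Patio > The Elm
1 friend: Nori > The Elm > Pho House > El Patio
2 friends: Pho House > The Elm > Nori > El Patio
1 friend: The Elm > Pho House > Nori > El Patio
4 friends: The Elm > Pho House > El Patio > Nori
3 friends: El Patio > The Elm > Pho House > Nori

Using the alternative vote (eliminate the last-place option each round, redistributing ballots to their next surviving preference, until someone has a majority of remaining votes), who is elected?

The Elm

Round 1: El Patio 3, The Elm 5, Pho House 4, Nori 11. Eliminate El Patio.
Round 2: The Elm 8, Pho House 4, Nori 11. Eliminate Pho House.
Round 3: The Elm 12, Nori 11. The Elm has a majority.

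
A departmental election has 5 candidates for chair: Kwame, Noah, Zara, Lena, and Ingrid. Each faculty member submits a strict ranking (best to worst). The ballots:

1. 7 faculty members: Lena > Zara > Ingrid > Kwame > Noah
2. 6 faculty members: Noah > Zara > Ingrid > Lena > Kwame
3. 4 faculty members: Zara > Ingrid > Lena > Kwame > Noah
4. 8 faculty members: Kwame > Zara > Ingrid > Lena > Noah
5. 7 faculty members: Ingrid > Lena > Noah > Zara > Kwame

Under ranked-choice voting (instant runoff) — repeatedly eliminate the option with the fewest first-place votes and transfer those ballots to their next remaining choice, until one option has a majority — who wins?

Ingrid

Round 1: Kwame 8, Noah 6, Zara 4, Lena 7, Ingrid 7. Eliminate Zara.
Round 2: Kwame 8, Noah 6, Lena 7, Ingrid 11. Eliminate Noah.
Round 3: Kwame 8, Lena 7, Ingrid 17. Ingrid has a majority.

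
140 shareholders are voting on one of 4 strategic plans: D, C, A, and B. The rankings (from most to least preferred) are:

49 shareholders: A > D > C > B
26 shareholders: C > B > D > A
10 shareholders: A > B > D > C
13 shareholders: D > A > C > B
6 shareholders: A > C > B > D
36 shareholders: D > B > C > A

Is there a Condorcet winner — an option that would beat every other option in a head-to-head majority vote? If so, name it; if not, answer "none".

D

D vs C: 108–32 for D.
D vs A: 75–65 for D.
D vs B: 98–42 for D.
D beats every other option head-to-head.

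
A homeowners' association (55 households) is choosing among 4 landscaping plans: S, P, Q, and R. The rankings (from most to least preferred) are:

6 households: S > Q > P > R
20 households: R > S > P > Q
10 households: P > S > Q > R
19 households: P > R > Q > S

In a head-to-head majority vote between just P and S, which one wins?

Voters preferring P to S: 29; preferring S to P: 26.
P wins the head-to-head.

P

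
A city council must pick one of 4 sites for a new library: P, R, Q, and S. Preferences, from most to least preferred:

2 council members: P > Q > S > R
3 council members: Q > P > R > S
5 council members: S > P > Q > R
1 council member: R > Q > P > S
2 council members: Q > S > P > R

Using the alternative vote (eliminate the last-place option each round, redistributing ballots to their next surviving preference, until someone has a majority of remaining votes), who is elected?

Round 1: P 2, R 1, Q 5, S 5. Eliminate R.
Round 2: P 2, Q 6, S 5. Eliminate P.
Round 3: Q 8, S 5. Q has a majority.

Q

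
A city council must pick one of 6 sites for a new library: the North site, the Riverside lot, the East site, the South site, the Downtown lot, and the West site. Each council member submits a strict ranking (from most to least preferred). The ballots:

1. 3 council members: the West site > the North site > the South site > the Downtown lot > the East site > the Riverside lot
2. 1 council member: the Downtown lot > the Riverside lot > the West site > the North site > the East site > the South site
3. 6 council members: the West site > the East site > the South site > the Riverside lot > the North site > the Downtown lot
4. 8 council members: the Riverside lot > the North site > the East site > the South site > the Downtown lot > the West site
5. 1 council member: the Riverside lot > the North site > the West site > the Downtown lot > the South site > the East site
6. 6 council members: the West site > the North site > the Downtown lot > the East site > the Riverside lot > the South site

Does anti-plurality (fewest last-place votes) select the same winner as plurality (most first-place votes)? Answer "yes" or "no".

Anti-plurality — last-place votes: the North site 0, the Riverside lot 3, the East site 1, the South site 7, the Downtown lot 6, the West site 8. Winner: the North site.
Plurality — first-place votes: the North site 0, the Riverside lot 9, the East site 0, the South site 0, the Downtown lot 1, the West site 15. Winner: the West site.
The two methods disagree.

no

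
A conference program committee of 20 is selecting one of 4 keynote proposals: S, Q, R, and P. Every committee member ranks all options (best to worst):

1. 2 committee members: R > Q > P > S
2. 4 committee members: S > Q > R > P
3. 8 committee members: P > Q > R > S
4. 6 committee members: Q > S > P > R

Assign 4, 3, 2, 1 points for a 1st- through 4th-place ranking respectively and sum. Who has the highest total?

Q

S: 2·1 + 4·4 + 8·1 + 6·3 = 44
Q: 2·3 + 4·3 + 8·3 + 6·4 = 66
R: 2·4 + 4·2 + 8·2 + 6·1 = 38
P: 2·2 + 4·1 + 8·4 + 6·2 = 52
Q has the highest Borda score (66).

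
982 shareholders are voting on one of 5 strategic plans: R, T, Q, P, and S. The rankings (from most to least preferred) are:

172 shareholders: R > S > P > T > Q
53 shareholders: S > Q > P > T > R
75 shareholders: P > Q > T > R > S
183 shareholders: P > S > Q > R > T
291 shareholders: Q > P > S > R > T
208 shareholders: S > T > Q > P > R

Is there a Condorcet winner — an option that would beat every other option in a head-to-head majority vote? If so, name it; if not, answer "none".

none

Checking pairwise contests:
Q beats R 810–172.
R beats T 646–336.
S beats Q 616–366.
Q beats P 552–430.
P beats S 549–433.
Every option loses at least one head-to-head, so there is no Condorcet winner.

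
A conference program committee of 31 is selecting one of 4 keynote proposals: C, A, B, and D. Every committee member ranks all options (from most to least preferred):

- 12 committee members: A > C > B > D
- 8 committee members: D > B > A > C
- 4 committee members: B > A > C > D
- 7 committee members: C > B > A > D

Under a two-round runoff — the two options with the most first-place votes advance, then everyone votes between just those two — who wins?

A

Round 1 first-place votes: C 7, A 12, B 4, D 8.
A and D advance.
Runoff: A is preferred to D by 23 voters; D by 8.
A wins the runoff.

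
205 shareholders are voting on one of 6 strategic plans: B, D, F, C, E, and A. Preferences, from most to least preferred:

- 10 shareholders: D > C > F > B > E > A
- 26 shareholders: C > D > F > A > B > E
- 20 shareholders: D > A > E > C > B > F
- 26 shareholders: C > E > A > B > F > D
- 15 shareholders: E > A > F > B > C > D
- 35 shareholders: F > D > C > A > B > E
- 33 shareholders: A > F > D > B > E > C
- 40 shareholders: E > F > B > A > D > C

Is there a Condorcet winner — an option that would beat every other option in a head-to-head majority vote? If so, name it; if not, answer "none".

F

F vs B: 159–46 for F.
F vs D: 149–56 for F.
F vs C: 123–82 for F.
F vs E: 104–101 for F.
F vs A: 111–94 for F.
F beats every other option head-to-head.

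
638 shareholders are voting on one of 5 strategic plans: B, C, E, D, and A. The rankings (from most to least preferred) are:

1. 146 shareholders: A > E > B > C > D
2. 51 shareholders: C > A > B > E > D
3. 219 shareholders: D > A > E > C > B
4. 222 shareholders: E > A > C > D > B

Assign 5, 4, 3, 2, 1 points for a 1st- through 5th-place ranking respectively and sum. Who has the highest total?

A

B: 146·3 + 51·3 + 219·1 + 222·1 = 1032
C: 146·2 + 51·5 + 219·2 + 222·3 = 1651
E: 146·4 + 51·2 + 219·3 + 222·5 = 2453
D: 146·1 + 51·1 + 219·5 + 222·2 = 1736
A: 146·5 + 51·4 + 219·4 + 222·4 = 2698
A has the highest Borda score (2698).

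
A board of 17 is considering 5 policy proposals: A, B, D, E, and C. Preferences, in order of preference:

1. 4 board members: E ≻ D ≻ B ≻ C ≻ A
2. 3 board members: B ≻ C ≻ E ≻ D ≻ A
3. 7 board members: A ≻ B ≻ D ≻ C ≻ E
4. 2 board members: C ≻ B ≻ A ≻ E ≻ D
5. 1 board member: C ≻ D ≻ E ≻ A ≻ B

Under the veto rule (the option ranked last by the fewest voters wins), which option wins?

Last-place votes: A 7, B 1, D 2, E 7, C 0.
C is ranked last by the fewest voters, so C wins.

C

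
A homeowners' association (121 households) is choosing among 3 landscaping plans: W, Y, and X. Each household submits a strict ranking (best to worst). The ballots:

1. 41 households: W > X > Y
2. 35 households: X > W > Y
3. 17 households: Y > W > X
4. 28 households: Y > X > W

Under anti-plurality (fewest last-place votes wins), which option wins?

X

Last-place votes: W 28, Y 76, X 17.
X is ranked last by the fewest voters, so X wins.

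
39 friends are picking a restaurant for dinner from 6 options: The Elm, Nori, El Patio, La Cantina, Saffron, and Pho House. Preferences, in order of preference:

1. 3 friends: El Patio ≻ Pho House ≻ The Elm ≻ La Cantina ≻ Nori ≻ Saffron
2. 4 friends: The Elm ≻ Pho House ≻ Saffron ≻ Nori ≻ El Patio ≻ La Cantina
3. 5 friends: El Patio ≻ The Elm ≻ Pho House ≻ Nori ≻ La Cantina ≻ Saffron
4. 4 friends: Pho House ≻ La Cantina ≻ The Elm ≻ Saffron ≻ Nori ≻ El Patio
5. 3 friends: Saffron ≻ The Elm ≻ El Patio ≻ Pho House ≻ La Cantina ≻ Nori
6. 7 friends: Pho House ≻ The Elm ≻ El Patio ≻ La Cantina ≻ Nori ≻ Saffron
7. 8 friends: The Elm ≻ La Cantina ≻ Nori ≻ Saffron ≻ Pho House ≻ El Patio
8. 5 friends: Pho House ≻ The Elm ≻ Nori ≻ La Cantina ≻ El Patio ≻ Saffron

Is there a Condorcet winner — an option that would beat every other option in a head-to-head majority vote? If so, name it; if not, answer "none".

The Elm vs Nori: 39–0 for The Elm.
The Elm vs El Patio: 31–8 for The Elm.
The Elm vs La Cantina: 35–4 for The Elm.
The Elm vs Saffron: 36–3 for The Elm.
The Elm vs Pho House: 20–19 for The Elm.
The Elm beats every other option head-to-head.

The Elm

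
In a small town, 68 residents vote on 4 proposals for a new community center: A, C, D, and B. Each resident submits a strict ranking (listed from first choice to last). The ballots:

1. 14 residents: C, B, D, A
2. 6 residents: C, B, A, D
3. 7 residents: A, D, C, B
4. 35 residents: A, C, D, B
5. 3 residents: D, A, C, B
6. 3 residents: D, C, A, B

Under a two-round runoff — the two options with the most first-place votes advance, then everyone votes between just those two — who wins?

Round 1 first-place votes: A 42, C 20, D 6, B 0.
A and C advance.
Runoff: A is preferred to C by 45 voters; C by 23.
A wins the runoff.

A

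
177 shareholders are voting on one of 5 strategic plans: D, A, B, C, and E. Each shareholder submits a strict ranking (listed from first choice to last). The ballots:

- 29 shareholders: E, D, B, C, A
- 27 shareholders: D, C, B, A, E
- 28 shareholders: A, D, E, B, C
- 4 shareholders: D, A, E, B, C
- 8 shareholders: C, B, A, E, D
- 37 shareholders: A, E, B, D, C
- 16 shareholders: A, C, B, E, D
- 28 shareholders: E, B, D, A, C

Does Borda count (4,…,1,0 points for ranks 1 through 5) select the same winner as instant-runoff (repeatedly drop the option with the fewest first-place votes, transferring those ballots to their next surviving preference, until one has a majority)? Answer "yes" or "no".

no

Borda — scores: D 388, A 407, B 358, C 190, E 427. Winner: E.
Instant-runoff — R1 D 31, A 81, B 0, C 8, E 57 (B out); R2 D 31, A 81, C 8, E 57 (C out); R3 D 31, A 89, E 57 (A winner). Winner: A.
The two methods disagree.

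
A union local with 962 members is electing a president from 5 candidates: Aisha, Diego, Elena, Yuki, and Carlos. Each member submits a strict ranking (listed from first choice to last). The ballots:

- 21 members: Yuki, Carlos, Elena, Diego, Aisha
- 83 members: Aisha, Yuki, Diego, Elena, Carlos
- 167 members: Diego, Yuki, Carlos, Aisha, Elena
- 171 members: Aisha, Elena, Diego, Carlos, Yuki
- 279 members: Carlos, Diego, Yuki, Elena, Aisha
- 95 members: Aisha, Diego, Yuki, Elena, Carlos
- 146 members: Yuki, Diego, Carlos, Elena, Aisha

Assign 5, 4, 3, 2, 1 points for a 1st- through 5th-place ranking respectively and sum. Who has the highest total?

Aisha: 21·1 + 83·5 + 167·2 + 171·5 + 279·1 + 95·5 + 146·1 = 2525
Diego: 21·2 + 83·3 + 167·5 + 171·3 + 279·4 + 95·4 + 146·4 = 3719
Elena: 21·3 + 83·2 + 167·1 + 171·4 + 279·2 + 95·2 + 146·2 = 2120
Yuki: 21·5 + 83·4 + 167·4 + 171·1 + 279·3 + 95·3 + 146·5 = 3128
Carlos: 21·4 + 83·1 + 167·3 + 171·2 + 279·5 + 95·1 + 146·3 = 2938
Diego has the highest Borda score (3719).

Diego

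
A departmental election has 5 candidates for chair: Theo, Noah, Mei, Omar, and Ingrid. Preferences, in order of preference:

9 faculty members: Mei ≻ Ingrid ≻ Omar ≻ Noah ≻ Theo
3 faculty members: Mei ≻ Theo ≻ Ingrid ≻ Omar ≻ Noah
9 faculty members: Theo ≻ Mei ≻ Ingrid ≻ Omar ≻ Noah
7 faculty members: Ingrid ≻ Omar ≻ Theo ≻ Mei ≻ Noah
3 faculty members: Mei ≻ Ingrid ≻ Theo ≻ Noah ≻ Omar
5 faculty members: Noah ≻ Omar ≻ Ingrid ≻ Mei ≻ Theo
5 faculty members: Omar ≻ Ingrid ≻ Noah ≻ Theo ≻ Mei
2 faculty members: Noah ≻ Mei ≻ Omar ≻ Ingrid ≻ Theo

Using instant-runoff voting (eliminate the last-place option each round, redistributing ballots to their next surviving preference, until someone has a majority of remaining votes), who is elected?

Mei

Round 1: Theo 9, Noah 7, Mei 15, Omar 5, Ingrid 7. Eliminate Omar.
Round 2: Theo 9, Noah 7, Mei 15, Ingrid 12. Eliminate Noah.
Round 3: Theo 9, Mei 17, Ingrid 17. Eliminate Theo.
Round 4: Mei 26, Ingrid 17. Mei has a majority.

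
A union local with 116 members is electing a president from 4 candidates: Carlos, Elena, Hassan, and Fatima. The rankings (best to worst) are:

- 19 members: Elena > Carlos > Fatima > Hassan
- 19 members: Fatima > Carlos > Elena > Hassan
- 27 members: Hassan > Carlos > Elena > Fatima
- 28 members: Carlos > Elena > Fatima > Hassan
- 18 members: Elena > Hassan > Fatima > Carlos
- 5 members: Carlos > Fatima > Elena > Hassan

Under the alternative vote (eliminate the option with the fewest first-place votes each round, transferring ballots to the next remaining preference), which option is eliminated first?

Round 1: Carlos 33, Elena 37, Hassan 27, Fatima 19. Eliminate Fatima.

Fatima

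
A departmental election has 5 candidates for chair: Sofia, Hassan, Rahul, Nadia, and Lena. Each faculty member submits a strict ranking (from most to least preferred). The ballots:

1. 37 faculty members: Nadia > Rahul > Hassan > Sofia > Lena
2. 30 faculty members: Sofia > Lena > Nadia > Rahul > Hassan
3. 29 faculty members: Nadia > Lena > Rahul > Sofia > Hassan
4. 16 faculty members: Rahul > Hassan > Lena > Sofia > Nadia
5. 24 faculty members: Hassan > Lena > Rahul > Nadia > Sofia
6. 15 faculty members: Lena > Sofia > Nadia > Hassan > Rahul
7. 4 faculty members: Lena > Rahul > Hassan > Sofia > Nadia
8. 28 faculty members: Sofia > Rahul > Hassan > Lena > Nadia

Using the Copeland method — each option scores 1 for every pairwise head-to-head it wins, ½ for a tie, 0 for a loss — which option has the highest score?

Sofia

Sofia: beats Hassan, Nadia, and Lena; loses to Rahul → score 3.
Hassan: beats Lena; loses to Sofia, Rahul, and Nadia → score 1.
Rahul: beats Sofia and Hassan; loses to Nadia and Lena → score 2.
Nadia: beats Hassan and Rahul; loses to Sofia and Lena → score 2.
Lena: beats Rahul and Nadia; loses to Sofia and Hassan → score 2.
Sofia has the best pairwise record.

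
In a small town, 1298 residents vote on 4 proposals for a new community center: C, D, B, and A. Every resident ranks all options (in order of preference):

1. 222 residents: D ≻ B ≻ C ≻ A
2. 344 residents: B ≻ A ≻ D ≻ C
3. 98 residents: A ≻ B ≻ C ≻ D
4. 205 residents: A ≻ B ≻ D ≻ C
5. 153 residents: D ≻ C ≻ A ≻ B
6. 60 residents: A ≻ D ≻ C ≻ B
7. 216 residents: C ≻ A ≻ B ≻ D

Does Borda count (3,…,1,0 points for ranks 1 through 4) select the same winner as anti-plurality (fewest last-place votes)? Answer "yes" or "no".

Borda — scores: C 1334, D 1794, B 2298, A 2362. Winner: A.
Anti-plurality — last-place votes: C 549, D 314, B 213, A 222. Winner: B.
The two methods disagree.

no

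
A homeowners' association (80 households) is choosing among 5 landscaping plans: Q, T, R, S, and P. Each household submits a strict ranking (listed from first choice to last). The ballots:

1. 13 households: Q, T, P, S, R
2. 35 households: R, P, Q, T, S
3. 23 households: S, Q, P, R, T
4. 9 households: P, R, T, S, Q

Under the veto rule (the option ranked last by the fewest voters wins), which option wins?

Last-place votes: Q 9, T 23, R 13, S 35, P 0.
P is ranked last by the fewest voters, so P wins.

P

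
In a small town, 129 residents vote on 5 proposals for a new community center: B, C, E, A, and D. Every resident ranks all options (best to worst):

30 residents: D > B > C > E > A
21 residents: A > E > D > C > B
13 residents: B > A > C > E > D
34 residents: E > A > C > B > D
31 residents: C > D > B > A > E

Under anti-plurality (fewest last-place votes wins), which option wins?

Last-place votes: B 21, C 0, E 31, A 30, D 47.
C is ranked last by the fewest voters, so C wins.

C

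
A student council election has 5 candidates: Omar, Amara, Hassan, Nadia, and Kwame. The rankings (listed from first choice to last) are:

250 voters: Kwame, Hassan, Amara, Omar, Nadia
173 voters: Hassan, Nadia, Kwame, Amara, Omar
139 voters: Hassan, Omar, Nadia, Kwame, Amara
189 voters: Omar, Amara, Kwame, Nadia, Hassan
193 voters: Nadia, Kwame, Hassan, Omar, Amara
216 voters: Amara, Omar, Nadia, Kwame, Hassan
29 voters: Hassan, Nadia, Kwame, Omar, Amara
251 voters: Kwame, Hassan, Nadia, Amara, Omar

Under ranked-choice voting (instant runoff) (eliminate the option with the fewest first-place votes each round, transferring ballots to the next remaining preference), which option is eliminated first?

Omar

Round 1: Omar 189, Amara 216, Hassan 341, Nadia 193, Kwame 501. Eliminate Omar.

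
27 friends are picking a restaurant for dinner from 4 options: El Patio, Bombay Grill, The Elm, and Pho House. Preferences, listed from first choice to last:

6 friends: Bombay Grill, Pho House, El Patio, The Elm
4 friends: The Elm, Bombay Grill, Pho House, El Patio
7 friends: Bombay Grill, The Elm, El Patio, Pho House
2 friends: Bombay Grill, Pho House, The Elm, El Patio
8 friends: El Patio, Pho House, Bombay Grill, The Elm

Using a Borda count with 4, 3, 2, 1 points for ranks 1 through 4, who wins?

El Patio: 6·2 + 4·1 + 7·2 + 2·1 + 8·4 = 64
Bombay Grill: 6·4 + 4·3 + 7·4 + 2·4 + 8·2 = 88
The Elm: 6·1 + 4·4 + 7·3 + 2·2 + 8·1 = 55
Pho House: 6·3 + 4·2 + 7·1 + 2·3 + 8·3 = 63
Bombay Grill has the highest Borda score (88).

Bombay Grill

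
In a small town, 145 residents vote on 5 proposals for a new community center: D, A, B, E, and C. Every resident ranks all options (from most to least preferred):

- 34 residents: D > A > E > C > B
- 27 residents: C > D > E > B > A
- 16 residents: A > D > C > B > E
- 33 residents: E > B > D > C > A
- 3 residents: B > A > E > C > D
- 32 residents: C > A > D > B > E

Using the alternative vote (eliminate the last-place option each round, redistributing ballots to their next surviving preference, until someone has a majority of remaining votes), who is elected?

Round 1: D 34, A 16, B 3, E 33, C 59. Eliminate B.
Round 2: D 34, A 19, E 33, C 59. Eliminate A.
Round 3: D 50, E 36, C 59. Eliminate E.
Round 4: D 83, C 62. D has a majority.

D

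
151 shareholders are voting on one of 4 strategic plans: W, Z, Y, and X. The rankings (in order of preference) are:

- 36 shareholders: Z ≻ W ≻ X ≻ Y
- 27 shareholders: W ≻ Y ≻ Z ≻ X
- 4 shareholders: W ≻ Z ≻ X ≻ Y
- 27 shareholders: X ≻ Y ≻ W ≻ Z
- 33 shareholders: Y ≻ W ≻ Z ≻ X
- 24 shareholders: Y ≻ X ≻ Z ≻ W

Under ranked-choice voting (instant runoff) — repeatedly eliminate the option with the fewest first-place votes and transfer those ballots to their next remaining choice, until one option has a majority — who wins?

Round 1: W 31, Z 36, Y 57, X 27. Eliminate X.
Round 2: W 31, Z 36, Y 84. Y has a majority.

Y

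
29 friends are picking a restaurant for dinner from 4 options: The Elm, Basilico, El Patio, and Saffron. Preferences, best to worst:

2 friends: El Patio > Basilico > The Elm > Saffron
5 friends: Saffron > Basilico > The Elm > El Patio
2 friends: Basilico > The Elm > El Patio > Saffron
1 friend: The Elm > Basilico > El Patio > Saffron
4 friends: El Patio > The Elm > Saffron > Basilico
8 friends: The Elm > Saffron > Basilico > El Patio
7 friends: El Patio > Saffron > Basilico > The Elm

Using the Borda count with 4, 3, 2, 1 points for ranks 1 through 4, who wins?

Saffron

The Elm: 2·2 + 5·2 + 2·3 + 1·4 + 4·3 + 8·4 + 7·1 = 75
Basilico: 2·3 + 5·3 + 2·4 + 1·3 + 4·1 + 8·2 + 7·2 = 66
El Patio: 2·4 + 5·1 + 2·2 + 1·2 + 4·4 + 8·1 + 7·4 = 71
Saffron: 2·1 + 5·4 + 2·1 + 1·1 + 4·2 + 8·3 + 7·3 = 78
Saffron has the highest Borda score (78).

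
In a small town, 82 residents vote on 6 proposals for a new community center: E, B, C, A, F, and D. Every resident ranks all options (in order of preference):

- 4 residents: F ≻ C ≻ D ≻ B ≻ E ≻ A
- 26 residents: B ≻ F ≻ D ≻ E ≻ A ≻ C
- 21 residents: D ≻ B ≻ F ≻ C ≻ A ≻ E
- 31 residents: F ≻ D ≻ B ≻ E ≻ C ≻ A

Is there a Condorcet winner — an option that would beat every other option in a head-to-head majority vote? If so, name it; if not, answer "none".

none

Checking pairwise contests:
B beats E 82–0.
D beats B 56–26.
E beats C 57–25.
E beats A 61–21.
B beats F 47–35.
F beats D 61–21.
Every option loses at least one head-to-head, so there is no Condorcet winner.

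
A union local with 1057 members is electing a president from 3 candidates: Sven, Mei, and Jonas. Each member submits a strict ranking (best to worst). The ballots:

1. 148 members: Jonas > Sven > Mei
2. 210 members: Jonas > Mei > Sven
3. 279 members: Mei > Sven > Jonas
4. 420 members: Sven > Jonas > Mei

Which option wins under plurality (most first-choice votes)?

Sven

First-place votes: Sven 420, Mei 279, Jonas 358.
Sven has the most first-place votes.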